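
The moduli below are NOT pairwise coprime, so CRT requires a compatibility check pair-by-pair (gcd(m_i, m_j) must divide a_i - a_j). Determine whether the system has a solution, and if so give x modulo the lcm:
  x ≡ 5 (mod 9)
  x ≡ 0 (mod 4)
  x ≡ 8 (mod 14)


Moduli 9, 4, 14 are not pairwise coprime, so CRT works modulo lcm(m_i) when all pairwise compatibility conditions hold.
Pairwise compatibility: gcd(m_i, m_j) must divide a_i - a_j for every pair.
Merge one congruence at a time:
  Start: x ≡ 5 (mod 9).
  Combine with x ≡ 0 (mod 4): gcd(9, 4) = 1; 0 - 5 = -5, which IS divisible by 1, so compatible.
    Write x = 5 + 9·t and substitute into x ≡ 0 (mod 4): 9·t ≡ 0 − 5 = -5 (mod 4).
    Reduce coefficients mod 4: 1·t ≡ 3 (mod 4).
    So t ≡ 3 (mod 4).
    Then x = 5 + 9·3 = 32, valid modulo lcm(9, 4) = 36: x ≡ 32 (mod 36).
  Combine with x ≡ 8 (mod 14): gcd(36, 14) = 2; 8 - 32 = -24, which IS divisible by 2, so compatible.
    Write x = 32 + 36·t and substitute into x ≡ 8 (mod 14): 36·t ≡ 8 − 32 = -24 (mod 14).
    Divide the congruence (and modulus) by g = 2: 18·t ≡ -12 (mod 7).
    Reduce coefficients mod 7: 4·t ≡ 2 (mod 7).
    The inverse of 4 mod 7 is 2 (since 4·2 = 8 = 1·7 + 1), so t ≡ 2·2 = 4 ≡ 4 (mod 7).
    Then x = 32 + 36·4 = 176, valid modulo lcm(36, 14) = 252: x ≡ 176 (mod 252).
Verify: 176 mod 9 = 5, 176 mod 4 = 0, 176 mod 14 = 8.

x ≡ 176 (mod 252).


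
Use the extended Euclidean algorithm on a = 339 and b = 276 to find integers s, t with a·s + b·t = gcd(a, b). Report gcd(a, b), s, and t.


Euclidean algorithm on (339, 276) — divide until remainder is 0:
  339 = 1 · 276 + 63
  276 = 4 · 63 + 24
  63 = 2 · 24 + 15
  24 = 1 · 15 + 9
  15 = 1 · 9 + 6
  9 = 1 · 6 + 3
  6 = 2 · 3 + 0
gcd(339, 276) = 3.
Track Bezout coefficients alongside the remainders: start with r₀ = 339 = a·1 + b·0 (s = 1, t = 0) and r₁ = 276 = a·0 + b·1 (s = 0, t = 1); each new remainder r_{k+1} = r_{k-1} − q_k·r_k inherits s_{k+1} = s_{k-1} − q_k·s_k, t_{k+1} = t_{k-1} − q_k·t_k, so r_k = a·s_k + b·t_k at every step:
  q = 1: r = 63, s = 1 − 1·0 = 1, t = 0 − 1·1 = -1  (check: 339·1 + 276·(-1) = 63)
  q = 4: r = 24, s = 0 − 4·1 = -4, t = 1 − 4·(-1) = 5  (check: 339·(-4) + 276·5 = 24)
  q = 2: r = 15, s = 1 − 2·(-4) = 9, t = -1 − 2·5 = -11  (check: 339·9 + 276·(-11) = 15)
  q = 1: r = 9, s = -4 − 1·9 = -13, t = 5 − 1·(-11) = 16  (check: 339·(-13) + 276·16 = 9)
  q = 1: r = 6, s = 9 − 1·(-13) = 22, t = -11 − 1·16 = -27  (check: 339·22 + 276·(-27) = 6)
  q = 1: r = 3, s = -13 − 1·22 = -35, t = 16 − 1·(-27) = 43  (check: 339·(-35) + 276·43 = 3)
The row with r = 3 (the gcd) gives the Bezout coefficients s = -35, t = 43.
Result: 339 · (-35) + 276 · (43) = 3.

gcd(339, 276) = 3; s = -35, t = 43 (check: 339·(-35) + 276·43 = 3).


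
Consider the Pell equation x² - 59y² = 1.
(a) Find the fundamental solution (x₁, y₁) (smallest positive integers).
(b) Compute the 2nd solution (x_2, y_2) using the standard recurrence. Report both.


Step 1: Find the fundamental solution (x₁, y₁) of x² - 59y² = 1.
  Expand √59 as a continued fraction. a₀ = ⌊√59⌋ = 7; iterate m_{k+1} = d_k·a_k − m_k, d_{k+1} = (59 − m_{k+1}²)/d_k, a_{k+1} = ⌊(a₀ + m_{k+1})/d_{k+1}⌋ (starting m₀ = 0, d₀ = 1), with convergents p_k = a_k·p_{k-1} + p_{k-2}, q_k = a_k·q_{k-1} + q_{k-2} (p₋₁ = 1, q₋₁ = 0):
  k = 0: a₀ = 7; p₀/q₀ = 7/1; p₀² − 59·q₀² = 49 − 59 = -10.
  k = 1: m = 7, d = 10, a = ⌊(7 + 7)/10⌋ = 1; p/q = (1·7 + 1)/(1·1 + 0) = 8/1; p² − 59·q² = 64 − 59 = 5.
  k = 2: m = 3, d = 5, a = ⌊(7 + 3)/5⌋ = 2; p/q = (2·8 + 7)/(2·1 + 1) = 23/3; p² − 59·q² = 529 − 531 = -2.
  k = 3: m = 7, d = 2, a = ⌊(7 + 7)/2⌋ = 7; p/q = (7·23 + 8)/(7·3 + 1) = 169/22; p² − 59·q² = 28561 − 28556 = 5.
  k = 4: m = 7, d = 5, a = ⌊(7 + 7)/5⌋ = 2; p/q = (2·169 + 23)/(2·22 + 3) = 361/47; p² − 59·q² = 130321 − 130331 = -10.
  k = 5: m = 3, d = 10, a = ⌊(7 + 3)/10⌋ = 1; p/q = (1·361 + 169)/(1·47 + 22) = 530/69; p² − 59·q² = 280900 − 280899 = 1.
  The first convergent with p² − 59·q² = 1 gives the fundamental solution (x₁, y₁) = (530, 69).
Step 2: Apply the recurrence (x_{n+1}, y_{n+1}) = (x₁x_n + 59y₁y_n, x₁y_n + y₁x_n) repeatedly.
  From (x_1, y_1) = (530, 69): x_2 = 530·530 + 59·69·69 = 561799; y_2 = 530·69 + 69·530 = 73140.
Step 3: Verify x_2² - 59·y_2² = 315618116401 - 315618116400 = 1 (should be 1). ✓

(x_1, y_1) = (530, 69); (x_2, y_2) = (561799, 73140).


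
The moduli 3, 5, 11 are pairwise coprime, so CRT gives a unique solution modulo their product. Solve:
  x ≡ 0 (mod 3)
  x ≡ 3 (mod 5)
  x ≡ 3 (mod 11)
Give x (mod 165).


Moduli 3, 5, 11 are pairwise coprime; by CRT there is a unique solution modulo M = 3 · 5 · 11 = 165.
Solve pairwise, accumulating the modulus:
  Start with x ≡ 0 (mod 3).
  Combine with x ≡ 3 (mod 5): since gcd(3, 5) = 1, we get a unique residue mod 15.
    Write x = 0 + 3·t and substitute into x ≡ 3 (mod 5): 3·t ≡ 3 − 0 = 3 (mod 5).
    The inverse of 3 mod 5 is 2 (since 3·2 = 6 = 1·5 + 1), so t ≡ 2·3 = 6 ≡ 1 (mod 5).
    Then x = 0 + 3·1 = 3, valid modulo lcm(3, 5) = 15: x ≡ 3 (mod 15).
  Combine with x ≡ 3 (mod 11): since gcd(15, 11) = 1, we get a unique residue mod 165.
    Write x = 3 + 15·t and substitute into x ≡ 3 (mod 11): 15·t ≡ 3 − 3 = 0 (mod 11).
    Reduce coefficients mod 11: 4·t ≡ 0 (mod 11).
    The inverse of 4 mod 11 is 3 (since 4·3 = 12 = 1·11 + 1), so t ≡ 3·0 = 0 ≡ 0 (mod 11).
    Then x = 3 + 15·0 = 3, valid modulo lcm(15, 11) = 165: x ≡ 3 (mod 165).
Verify: 3 mod 3 = 0 ✓, 3 mod 5 = 3 ✓, 3 mod 11 = 3 ✓.

x ≡ 3 (mod 165).


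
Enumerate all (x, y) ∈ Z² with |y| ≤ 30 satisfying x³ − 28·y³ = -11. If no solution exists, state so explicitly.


The equation is x³ - 28y³ = -11. For fixed y, x³ = 28·y³ − 11, so a solution requires the RHS to be a perfect cube.
Strategy: iterate y from -30 to 30, compute RHS = 28·y³ − 11, and check whether it is a (positive or negative) perfect cube.
Check small values of y:
  y = 0: RHS = -11 is not a perfect cube.
  y = 1: RHS = 17 is not a perfect cube.
  y = -1: RHS = -39 is not a perfect cube.
  y = 2: RHS = 213 is not a perfect cube.
  y = -2: RHS = -235 is not a perfect cube.
  y = 3: RHS = 745 is not a perfect cube.
  y = -3: RHS = -767 is not a perfect cube.
Continuing the search up to |y| = 30 finds no solutions either.
No (x, y) in the scanned range satisfies the equation.

No integer solutions with |y| ≤ 30.


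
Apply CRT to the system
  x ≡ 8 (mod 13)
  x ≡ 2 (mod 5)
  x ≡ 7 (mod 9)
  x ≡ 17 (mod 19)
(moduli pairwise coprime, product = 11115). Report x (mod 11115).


Product of moduli M = 13 · 5 · 9 · 19 = 11115.
Merge one congruence at a time:
  Start: x ≡ 8 (mod 13).
  Combine with x ≡ 2 (mod 5); new modulus lcm = 65.
    Write x = 8 + 13·t and substitute into x ≡ 2 (mod 5): 13·t ≡ 2 − 8 = -6 (mod 5).
    Reduce coefficients mod 5: 3·t ≡ 4 (mod 5).
    The inverse of 3 mod 5 is 2 (since 3·2 = 6 = 1·5 + 1), so t ≡ 2·4 = 8 ≡ 3 (mod 5).
    Then x = 8 + 13·3 = 47, valid modulo lcm(13, 5) = 65: x ≡ 47 (mod 65).
  Combine with x ≡ 7 (mod 9); new modulus lcm = 585.
    Write x = 47 + 65·t and substitute into x ≡ 7 (mod 9): 65·t ≡ 7 − 47 = -40 (mod 9).
    Reduce coefficients mod 9: 2·t ≡ 5 (mod 9).
    The inverse of 2 mod 9 is 5 (since 2·5 = 10 = 1·9 + 1), so t ≡ 5·5 = 25 ≡ 7 (mod 9).
    Then x = 47 + 65·7 = 502, valid modulo lcm(65, 9) = 585: x ≡ 502 (mod 585).
  Combine with x ≡ 17 (mod 19); new modulus lcm = 11115.
    Write x = 502 + 585·t and substitute into x ≡ 17 (mod 19): 585·t ≡ 17 − 502 = -485 (mod 19).
    Reduce coefficients mod 19: 15·t ≡ 9 (mod 19).
    The inverse of 15 mod 19 is 14 (since 15·14 = 210 = 11·19 + 1), so t ≡ 14·9 = 126 ≡ 12 (mod 19).
    Then x = 502 + 585·12 = 7522, valid modulo lcm(585, 19) = 11115: x ≡ 7522 (mod 11115).
Verify against each original: 7522 mod 13 = 8, 7522 mod 5 = 2, 7522 mod 9 = 7, 7522 mod 19 = 17.

x ≡ 7522 (mod 11115).


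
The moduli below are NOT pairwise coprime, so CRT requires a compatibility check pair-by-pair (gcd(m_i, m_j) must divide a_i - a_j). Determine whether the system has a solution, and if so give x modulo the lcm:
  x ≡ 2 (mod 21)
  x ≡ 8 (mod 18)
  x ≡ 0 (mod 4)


Moduli 21, 18, 4 are not pairwise coprime, so CRT works modulo lcm(m_i) when all pairwise compatibility conditions hold.
Pairwise compatibility: gcd(m_i, m_j) must divide a_i - a_j for every pair.
Merge one congruence at a time:
  Start: x ≡ 2 (mod 21).
  Combine with x ≡ 8 (mod 18): gcd(21, 18) = 3; 8 - 2 = 6, which IS divisible by 3, so compatible.
    Write x = 2 + 21·t and substitute into x ≡ 8 (mod 18): 21·t ≡ 8 − 2 = 6 (mod 18).
    Divide the congruence (and modulus) by g = 3: 7·t ≡ 2 (mod 6).
    Reduce coefficients mod 6: 1·t ≡ 2 (mod 6).
    So t ≡ 2 (mod 6).
    Then x = 2 + 21·2 = 44, valid modulo lcm(21, 18) = 126: x ≡ 44 (mod 126).
  Combine with x ≡ 0 (mod 4): gcd(126, 4) = 2; 0 - 44 = -44, which IS divisible by 2, so compatible.
    Write x = 44 + 126·t and substitute into x ≡ 0 (mod 4): 126·t ≡ 0 − 44 = -44 (mod 4).
    Divide the congruence (and modulus) by g = 2: 63·t ≡ -22 (mod 2).
    Reduce coefficients mod 2: 1·t ≡ 0 (mod 2).
    So t ≡ 0 (mod 2).
    Then x = 44 + 126·0 = 44, valid modulo lcm(126, 4) = 252: x ≡ 44 (mod 252).
Verify: 44 mod 21 = 2, 44 mod 18 = 8, 44 mod 4 = 0.

x ≡ 44 (mod 252).


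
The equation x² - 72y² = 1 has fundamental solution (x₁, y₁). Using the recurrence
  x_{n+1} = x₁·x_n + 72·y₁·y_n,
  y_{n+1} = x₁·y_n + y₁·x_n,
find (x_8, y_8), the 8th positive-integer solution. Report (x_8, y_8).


Step 1: Find the fundamental solution (x₁, y₁) of x² - 72y² = 1.
  Expand √72 as a continued fraction. a₀ = ⌊√72⌋ = 8; iterate m_{k+1} = d_k·a_k − m_k, d_{k+1} = (72 − m_{k+1}²)/d_k, a_{k+1} = ⌊(a₀ + m_{k+1})/d_{k+1}⌋ (starting m₀ = 0, d₀ = 1), with convergents p_k = a_k·p_{k-1} + p_{k-2}, q_k = a_k·q_{k-1} + q_{k-2} (p₋₁ = 1, q₋₁ = 0):
  k = 0: a₀ = 8; p₀/q₀ = 8/1; p₀² − 72·q₀² = 64 − 72 = -8.
  k = 1: m = 8, d = 8, a = ⌊(8 + 8)/8⌋ = 2; p/q = (2·8 + 1)/(2·1 + 0) = 17/2; p² − 72·q² = 289 − 288 = 1.
  The first convergent with p² − 72·q² = 1 gives the fundamental solution (x₁, y₁) = (17, 2).
Step 2: Apply the recurrence (x_{n+1}, y_{n+1}) = (x₁x_n + 72y₁y_n, x₁y_n + y₁x_n) repeatedly.
  From (x_1, y_1) = (17, 2): x_2 = 17·17 + 72·2·2 = 577; y_2 = 17·2 + 2·17 = 68.
  From (x_2, y_2) = (577, 68): x_3 = 17·577 + 72·2·68 = 19601; y_3 = 17·68 + 2·577 = 2310.
  From (x_3, y_3) = (19601, 2310): x_4 = 17·19601 + 72·2·2310 = 665857; y_4 = 17·2310 + 2·19601 = 78472.
  From (x_4, y_4) = (665857, 78472): x_5 = 17·665857 + 72·2·78472 = 22619537; y_5 = 17·78472 + 2·665857 = 2665738.
  From (x_5, y_5) = (22619537, 2665738): x_6 = 17·22619537 + 72·2·2665738 = 768398401; y_6 = 17·2665738 + 2·22619537 = 90556620.
  From (x_6, y_6) = (768398401, 90556620): x_7 = 17·768398401 + 72·2·90556620 = 26102926097; y_7 = 17·90556620 + 2·768398401 = 3076259342.
  From (x_7, y_7) = (26102926097, 3076259342): x_8 = 17·26102926097 + 72·2·3076259342 = 886731088897; y_8 = 17·3076259342 + 2·26102926097 = 104502261008.
Step 3: Verify x_8² - 72·y_8² = 786292024016459316676609 - 786292024016459316676608 = 1 (should be 1). ✓

(x_1, y_1) = (17, 2); (x_8, y_8) = (886731088897, 104502261008).


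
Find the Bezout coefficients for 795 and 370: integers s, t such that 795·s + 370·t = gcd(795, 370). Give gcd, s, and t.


Euclidean algorithm on (795, 370) — divide until remainder is 0:
  795 = 2 · 370 + 55
  370 = 6 · 55 + 40
  55 = 1 · 40 + 15
  40 = 2 · 15 + 10
  15 = 1 · 10 + 5
  10 = 2 · 5 + 0
gcd(795, 370) = 5.
Track Bezout coefficients alongside the remainders: start with r₀ = 795 = a·1 + b·0 (s = 1, t = 0) and r₁ = 370 = a·0 + b·1 (s = 0, t = 1); each new remainder r_{k+1} = r_{k-1} − q_k·r_k inherits s_{k+1} = s_{k-1} − q_k·s_k, t_{k+1} = t_{k-1} − q_k·t_k, so r_k = a·s_k + b·t_k at every step:
  q = 2: r = 55, s = 1 − 2·0 = 1, t = 0 − 2·1 = -2  (check: 795·1 + 370·(-2) = 55)
  q = 6: r = 40, s = 0 − 6·1 = -6, t = 1 − 6·(-2) = 13  (check: 795·(-6) + 370·13 = 40)
  q = 1: r = 15, s = 1 − 1·(-6) = 7, t = -2 − 1·13 = -15  (check: 795·7 + 370·(-15) = 15)
  q = 2: r = 10, s = -6 − 2·7 = -20, t = 13 − 2·(-15) = 43  (check: 795·(-20) + 370·43 = 10)
  q = 1: r = 5, s = 7 − 1·(-20) = 27, t = -15 − 1·43 = -58  (check: 795·27 + 370·(-58) = 5)
The row with r = 5 (the gcd) gives the Bezout coefficients s = 27, t = -58.
Result: 795 · (27) + 370 · (-58) = 5.

gcd(795, 370) = 5; s = 27, t = -58 (check: 795·27 + 370·(-58) = 5).


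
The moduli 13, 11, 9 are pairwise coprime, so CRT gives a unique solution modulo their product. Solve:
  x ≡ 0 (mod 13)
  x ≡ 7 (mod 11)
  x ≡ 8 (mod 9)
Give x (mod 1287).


Moduli 13, 11, 9 are pairwise coprime; by CRT there is a unique solution modulo M = 13 · 11 · 9 = 1287.
Solve pairwise, accumulating the modulus:
  Start with x ≡ 0 (mod 13).
  Combine with x ≡ 7 (mod 11): since gcd(13, 11) = 1, we get a unique residue mod 143.
    Write x = 0 + 13·t and substitute into x ≡ 7 (mod 11): 13·t ≡ 7 − 0 = 7 (mod 11).
    Reduce coefficients mod 11: 2·t ≡ 7 (mod 11).
    The inverse of 2 mod 11 is 6 (since 2·6 = 12 = 1·11 + 1), so t ≡ 6·7 = 42 ≡ 9 (mod 11).
    Then x = 0 + 13·9 = 117, valid modulo lcm(13, 11) = 143: x ≡ 117 (mod 143).
  Combine with x ≡ 8 (mod 9): since gcd(143, 9) = 1, we get a unique residue mod 1287.
    Write x = 117 + 143·t and substitute into x ≡ 8 (mod 9): 143·t ≡ 8 − 117 = -109 (mod 9).
    Reduce coefficients mod 9: 8·t ≡ 8 (mod 9).
    The inverse of 8 mod 9 is 8 (since 8·8 = 64 = 7·9 + 1), so t ≡ 8·8 = 64 ≡ 1 (mod 9).
    Then x = 117 + 143·1 = 260, valid modulo lcm(143, 9) = 1287: x ≡ 260 (mod 1287).
Verify: 260 mod 13 = 0 ✓, 260 mod 11 = 7 ✓, 260 mod 9 = 8 ✓.

x ≡ 260 (mod 1287).


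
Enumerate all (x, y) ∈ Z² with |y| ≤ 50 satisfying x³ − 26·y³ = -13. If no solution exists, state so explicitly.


The equation is x³ - 26y³ = -13. For fixed y, x³ = 26·y³ − 13, so a solution requires the RHS to be a perfect cube.
Strategy: iterate y from -50 to 50, compute RHS = 26·y³ − 13, and check whether it is a (positive or negative) perfect cube.
Check small values of y:
  y = 0: RHS = -13 is not a perfect cube.
  y = 1: RHS = 13 is not a perfect cube.
  y = -1: RHS = -39 is not a perfect cube.
  y = 2: RHS = 195 is not a perfect cube.
  y = -2: RHS = -221 is not a perfect cube.
  y = 3: RHS = 689 is not a perfect cube.
  y = -3: RHS = -715 is not a perfect cube.
Continuing the search up to |y| = 50 finds no solutions either.
No (x, y) in the scanned range satisfies the equation.

No integer solutions with |y| ≤ 50.


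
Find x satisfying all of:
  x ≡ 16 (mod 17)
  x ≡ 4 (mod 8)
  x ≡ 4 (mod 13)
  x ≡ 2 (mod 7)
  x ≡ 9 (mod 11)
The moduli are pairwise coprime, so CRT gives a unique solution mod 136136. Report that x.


Product of moduli M = 17 · 8 · 13 · 7 · 11 = 136136.
Merge one congruence at a time:
  Start: x ≡ 16 (mod 17).
  Combine with x ≡ 4 (mod 8); new modulus lcm = 136.
    Write x = 16 + 17·t and substitute into x ≡ 4 (mod 8): 17·t ≡ 4 − 16 = -12 (mod 8).
    Reduce coefficients mod 8: 1·t ≡ 4 (mod 8).
    So t ≡ 4 (mod 8).
    Then x = 16 + 17·4 = 84, valid modulo lcm(17, 8) = 136: x ≡ 84 (mod 136).
  Combine with x ≡ 4 (mod 13); new modulus lcm = 1768.
    Write x = 84 + 136·t and substitute into x ≡ 4 (mod 13): 136·t ≡ 4 − 84 = -80 (mod 13).
    Reduce coefficients mod 13: 6·t ≡ 11 (mod 13).
    The inverse of 6 mod 13 is 11 (since 6·11 = 66 = 5·13 + 1), so t ≡ 11·11 = 121 ≡ 4 (mod 13).
    Then x = 84 + 136·4 = 628, valid modulo lcm(136, 13) = 1768: x ≡ 628 (mod 1768).
  Combine with x ≡ 2 (mod 7); new modulus lcm = 12376.
    Write x = 628 + 1768·t and substitute into x ≡ 2 (mod 7): 1768·t ≡ 2 − 628 = -626 (mod 7).
    Reduce coefficients mod 7: 4·t ≡ 4 (mod 7).
    The inverse of 4 mod 7 is 2 (since 4·2 = 8 = 1·7 + 1), so t ≡ 2·4 = 8 ≡ 1 (mod 7).
    Then x = 628 + 1768·1 = 2396, valid modulo lcm(1768, 7) = 12376: x ≡ 2396 (mod 12376).
  Combine with x ≡ 9 (mod 11); new modulus lcm = 136136.
    Write x = 2396 + 12376·t and substitute into x ≡ 9 (mod 11): 12376·t ≡ 9 − 2396 = -2387 (mod 11).
    Reduce coefficients mod 11: 1·t ≡ 0 (mod 11).
    So t ≡ 0 (mod 11).
    Then x = 2396 + 12376·0 = 2396, valid modulo lcm(12376, 11) = 136136: x ≡ 2396 (mod 136136).
Verify against each original: 2396 mod 17 = 16, 2396 mod 8 = 4, 2396 mod 13 = 4, 2396 mod 7 = 2, 2396 mod 11 = 9.

x ≡ 2396 (mod 136136).


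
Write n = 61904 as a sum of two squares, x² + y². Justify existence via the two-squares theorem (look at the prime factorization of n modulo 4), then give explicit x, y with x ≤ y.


Step 1: Factor n = 61904 = 2^4 · 53 · 73.
Step 2: Check the mod-4 condition on each prime factor: 2 = 2 (special); 53 ≡ 1 (mod 4), exponent 1; 73 ≡ 1 (mod 4), exponent 1.
All primes ≡ 3 (mod 4) appear to even exponent (or don't appear), so by the two-squares theorem n IS expressible as a sum of two squares.
Step 3: Build a representation. Group n = k² · m with k = 4 and m = 53 · 73 = 3869 (a product of primes ≡ 1 (mod 4)); a representation of m scales to one of n via (k·x)² + (k·y)² = k²(x² + y²). Each prime p ≡ 1 (mod 4) is itself a sum of two squares; find a² by testing p − a² for a perfect square:
  53: 53 − 1² = 52, 53 − 2² = 49 = 7² ⇒ 53 = 2² + 7².
  73: 73 − 1² = 72, 73 − 2² = 69, 73 − 3² = 64 = 8² ⇒ 73 = 3² + 8².
  Combine using the Brahmagupta–Fibonacci identity (a² + b²)(c² + d²) = (ac − bd)² + (ad + bc)² = (ac + bd)² + (ad − bc)²:
  53 · 73 = 3869: from (2² + 7²)(3² + 8²), take (2·3 − 7·8, 2·8 + 7·3) = (6 − 56, 16 + 21) = (-50, 37); dropping signs (only squares matter) gives (50, 37); check 50² + 37² = 2500 + 1369 = 3869 ✓.
  Scale by k = 4: (4·50, 4·37) = (200, 148).
Step 4: Order so x ≤ y and verify: 148² + 200² = 21904 + 40000 = 61904 = n. ✓

n = 61904 = 148² + 200² (one valid representation with x ≤ y).


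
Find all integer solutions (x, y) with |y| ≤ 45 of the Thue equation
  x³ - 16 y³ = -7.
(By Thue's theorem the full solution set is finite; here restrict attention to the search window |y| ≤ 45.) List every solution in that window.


The equation is x³ - 16y³ = -7. For fixed y, x³ = 16·y³ − 7, so a solution requires the RHS to be a perfect cube.
Strategy: iterate y from -45 to 45, compute RHS = 16·y³ − 7, and check whether it is a (positive or negative) perfect cube.
Check small values of y:
  y = 0: RHS = -7 is not a perfect cube.
  y = 1: RHS = 9 is not a perfect cube.
  y = -1: RHS = -23 is not a perfect cube.
  y = 2: RHS = 121 is not a perfect cube.
  y = -2: RHS = -135 is not a perfect cube.
  y = 3: RHS = 425 is not a perfect cube.
  y = -3: RHS = -439 is not a perfect cube.
Continuing the search up to |y| = 45 finds no solutions either.
No (x, y) in the scanned range satisfies the equation.

No integer solutions with |y| ≤ 45.


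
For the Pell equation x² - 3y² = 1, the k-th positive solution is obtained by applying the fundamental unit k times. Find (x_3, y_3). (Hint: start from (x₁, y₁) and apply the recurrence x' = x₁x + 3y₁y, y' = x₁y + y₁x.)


Step 1: Find the fundamental solution (x₁, y₁) of x² - 3y² = 1.
  Expand √3 as a continued fraction. a₀ = ⌊√3⌋ = 1; iterate m_{k+1} = d_k·a_k − m_k, d_{k+1} = (3 − m_{k+1}²)/d_k, a_{k+1} = ⌊(a₀ + m_{k+1})/d_{k+1}⌋ (starting m₀ = 0, d₀ = 1), with convergents p_k = a_k·p_{k-1} + p_{k-2}, q_k = a_k·q_{k-1} + q_{k-2} (p₋₁ = 1, q₋₁ = 0):
  k = 0: a₀ = 1; p₀/q₀ = 1/1; p₀² − 3·q₀² = 1 − 3 = -2.
  k = 1: m = 1, d = 2, a = ⌊(1 + 1)/2⌋ = 1; p/q = (1·1 + 1)/(1·1 + 0) = 2/1; p² − 3·q² = 4 − 3 = 1.
  The first convergent with p² − 3·q² = 1 gives the fundamental solution (x₁, y₁) = (2, 1).
Step 2: Apply the recurrence (x_{n+1}, y_{n+1}) = (x₁x_n + 3y₁y_n, x₁y_n + y₁x_n) repeatedly.
  From (x_1, y_1) = (2, 1): x_2 = 2·2 + 3·1·1 = 7; y_2 = 2·1 + 1·2 = 4.
  From (x_2, y_2) = (7, 4): x_3 = 2·7 + 3·1·4 = 26; y_3 = 2·4 + 1·7 = 15.
Step 3: Verify x_3² - 3·y_3² = 676 - 675 = 1 (should be 1). ✓

(x_1, y_1) = (2, 1); (x_3, y_3) = (26, 15).


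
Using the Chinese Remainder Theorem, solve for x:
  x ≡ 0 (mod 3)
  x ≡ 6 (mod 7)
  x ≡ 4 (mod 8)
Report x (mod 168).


Moduli 3, 7, 8 are pairwise coprime; by CRT there is a unique solution modulo M = 3 · 7 · 8 = 168.
Solve pairwise, accumulating the modulus:
  Start with x ≡ 0 (mod 3).
  Combine with x ≡ 6 (mod 7): since gcd(3, 7) = 1, we get a unique residue mod 21.
    Write x = 0 + 3·t and substitute into x ≡ 6 (mod 7): 3·t ≡ 6 − 0 = 6 (mod 7).
    The inverse of 3 mod 7 is 5 (since 3·5 = 15 = 2·7 + 1), so t ≡ 5·6 = 30 ≡ 2 (mod 7).
    Then x = 0 + 3·2 = 6, valid modulo lcm(3, 7) = 21: x ≡ 6 (mod 21).
  Combine with x ≡ 4 (mod 8): since gcd(21, 8) = 1, we get a unique residue mod 168.
    Write x = 6 + 21·t and substitute into x ≡ 4 (mod 8): 21·t ≡ 4 − 6 = -2 (mod 8).
    Reduce coefficients mod 8: 5·t ≡ 6 (mod 8).
    The inverse of 5 mod 8 is 5 (since 5·5 = 25 = 3·8 + 1), so t ≡ 5·6 = 30 ≡ 6 (mod 8).
    Then x = 6 + 21·6 = 132, valid modulo lcm(21, 8) = 168: x ≡ 132 (mod 168).
Verify: 132 mod 3 = 0 ✓, 132 mod 7 = 6 ✓, 132 mod 8 = 4 ✓.

x ≡ 132 (mod 168).


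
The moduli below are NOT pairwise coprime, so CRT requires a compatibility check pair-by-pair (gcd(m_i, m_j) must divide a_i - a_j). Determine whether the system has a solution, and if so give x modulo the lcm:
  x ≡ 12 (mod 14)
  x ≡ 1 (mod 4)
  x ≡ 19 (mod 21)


Moduli 14, 4, 21 are not pairwise coprime, so CRT works modulo lcm(m_i) when all pairwise compatibility conditions hold.
Pairwise compatibility: gcd(m_i, m_j) must divide a_i - a_j for every pair.
Merge one congruence at a time:
  Start: x ≡ 12 (mod 14).
  Combine with x ≡ 1 (mod 4): gcd(14, 4) = 2, and 1 - 12 = -11 is NOT divisible by 2.
    ⇒ system is inconsistent (no integer solution).

No solution (the system is inconsistent).


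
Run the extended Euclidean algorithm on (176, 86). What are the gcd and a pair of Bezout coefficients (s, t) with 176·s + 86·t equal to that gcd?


Euclidean algorithm on (176, 86) — divide until remainder is 0:
  176 = 2 · 86 + 4
  86 = 21 · 4 + 2
  4 = 2 · 2 + 0
gcd(176, 86) = 2.
Track Bezout coefficients alongside the remainders: start with r₀ = 176 = a·1 + b·0 (s = 1, t = 0) and r₁ = 86 = a·0 + b·1 (s = 0, t = 1); each new remainder r_{k+1} = r_{k-1} − q_k·r_k inherits s_{k+1} = s_{k-1} − q_k·s_k, t_{k+1} = t_{k-1} − q_k·t_k, so r_k = a·s_k + b·t_k at every step:
  q = 2: r = 4, s = 1 − 2·0 = 1, t = 0 − 2·1 = -2  (check: 176·1 + 86·(-2) = 4)
  q = 21: r = 2, s = 0 − 21·1 = -21, t = 1 − 21·(-2) = 43  (check: 176·(-21) + 86·43 = 2)
The row with r = 2 (the gcd) gives the Bezout coefficients s = -21, t = 43.
Result: 176 · (-21) + 86 · (43) = 2.

gcd(176, 86) = 2; s = -21, t = 43 (check: 176·(-21) + 86·43 = 2).


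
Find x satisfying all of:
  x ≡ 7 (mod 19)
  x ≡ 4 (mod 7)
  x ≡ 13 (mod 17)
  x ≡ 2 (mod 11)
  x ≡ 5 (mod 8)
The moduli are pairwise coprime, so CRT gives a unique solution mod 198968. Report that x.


Product of moduli M = 19 · 7 · 17 · 11 · 8 = 198968.
Merge one congruence at a time:
  Start: x ≡ 7 (mod 19).
  Combine with x ≡ 4 (mod 7); new modulus lcm = 133.
    Write x = 7 + 19·t and substitute into x ≡ 4 (mod 7): 19·t ≡ 4 − 7 = -3 (mod 7).
    Reduce coefficients mod 7: 5·t ≡ 4 (mod 7).
    The inverse of 5 mod 7 is 3 (since 5·3 = 15 = 2·7 + 1), so t ≡ 3·4 = 12 ≡ 5 (mod 7).
    Then x = 7 + 19·5 = 102, valid modulo lcm(19, 7) = 133: x ≡ 102 (mod 133).
  Combine with x ≡ 13 (mod 17); new modulus lcm = 2261.
    Write x = 102 + 133·t and substitute into x ≡ 13 (mod 17): 133·t ≡ 13 − 102 = -89 (mod 17).
    Reduce coefficients mod 17: 14·t ≡ 13 (mod 17).
    The inverse of 14 mod 17 is 11 (since 14·11 = 154 = 9·17 + 1), so t ≡ 11·13 = 143 ≡ 7 (mod 17).
    Then x = 102 + 133·7 = 1033, valid modulo lcm(133, 17) = 2261: x ≡ 1033 (mod 2261).
  Combine with x ≡ 2 (mod 11); new modulus lcm = 24871.
    Write x = 1033 + 2261·t and substitute into x ≡ 2 (mod 11): 2261·t ≡ 2 − 1033 = -1031 (mod 11).
    Reduce coefficients mod 11: 6·t ≡ 3 (mod 11).
    The inverse of 6 mod 11 is 2 (since 6·2 = 12 = 1·11 + 1), so t ≡ 2·3 = 6 ≡ 6 (mod 11).
    Then x = 1033 + 2261·6 = 14599, valid modulo lcm(2261, 11) = 24871: x ≡ 14599 (mod 24871).
  Combine with x ≡ 5 (mod 8); new modulus lcm = 198968.
    Write x = 14599 + 24871·t and substitute into x ≡ 5 (mod 8): 24871·t ≡ 5 − 14599 = -14594 (mod 8).
    Reduce coefficients mod 8: 7·t ≡ 6 (mod 8).
    The inverse of 7 mod 8 is 7 (since 7·7 = 49 = 6·8 + 1), so t ≡ 7·6 = 42 ≡ 2 (mod 8).
    Then x = 14599 + 24871·2 = 64341, valid modulo lcm(24871, 8) = 198968: x ≡ 64341 (mod 198968).
Verify against each original: 64341 mod 19 = 7, 64341 mod 7 = 4, 64341 mod 17 = 13, 64341 mod 11 = 2, 64341 mod 8 = 5.

x ≡ 64341 (mod 198968).


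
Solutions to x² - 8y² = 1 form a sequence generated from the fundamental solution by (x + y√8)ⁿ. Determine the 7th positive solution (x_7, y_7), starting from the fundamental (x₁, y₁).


Step 1: Find the fundamental solution (x₁, y₁) of x² - 8y² = 1.
  Expand √8 as a continued fraction. a₀ = ⌊√8⌋ = 2; iterate m_{k+1} = d_k·a_k − m_k, d_{k+1} = (8 − m_{k+1}²)/d_k, a_{k+1} = ⌊(a₀ + m_{k+1})/d_{k+1}⌋ (starting m₀ = 0, d₀ = 1), with convergents p_k = a_k·p_{k-1} + p_{k-2}, q_k = a_k·q_{k-1} + q_{k-2} (p₋₁ = 1, q₋₁ = 0):
  k = 0: a₀ = 2; p₀/q₀ = 2/1; p₀² − 8·q₀² = 4 − 8 = -4.
  k = 1: m = 2, d = 4, a = ⌊(2 + 2)/4⌋ = 1; p/q = (1·2 + 1)/(1·1 + 0) = 3/1; p² − 8·q² = 9 − 8 = 1.
  The first convergent with p² − 8·q² = 1 gives the fundamental solution (x₁, y₁) = (3, 1).
Step 2: Apply the recurrence (x_{n+1}, y_{n+1}) = (x₁x_n + 8y₁y_n, x₁y_n + y₁x_n) repeatedly.
  From (x_1, y_1) = (3, 1): x_2 = 3·3 + 8·1·1 = 17; y_2 = 3·1 + 1·3 = 6.
  From (x_2, y_2) = (17, 6): x_3 = 3·17 + 8·1·6 = 99; y_3 = 3·6 + 1·17 = 35.
  From (x_3, y_3) = (99, 35): x_4 = 3·99 + 8·1·35 = 577; y_4 = 3·35 + 1·99 = 204.
  From (x_4, y_4) = (577, 204): x_5 = 3·577 + 8·1·204 = 3363; y_5 = 3·204 + 1·577 = 1189.
  From (x_5, y_5) = (3363, 1189): x_6 = 3·3363 + 8·1·1189 = 19601; y_6 = 3·1189 + 1·3363 = 6930.
  From (x_6, y_6) = (19601, 6930): x_7 = 3·19601 + 8·1·6930 = 114243; y_7 = 3·6930 + 1·19601 = 40391.
Step 3: Verify x_7² - 8·y_7² = 13051463049 - 13051463048 = 1 (should be 1). ✓

(x_1, y_1) = (3, 1); (x_7, y_7) = (114243, 40391).


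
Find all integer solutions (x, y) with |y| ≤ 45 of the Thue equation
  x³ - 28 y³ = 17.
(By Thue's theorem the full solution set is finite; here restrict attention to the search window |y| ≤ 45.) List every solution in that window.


The equation is x³ - 28y³ = 17. For fixed y, x³ = 28·y³ + 17, so a solution requires the RHS to be a perfect cube.
Strategy: iterate y from -45 to 45, compute RHS = 28·y³ + 17, and check whether it is a (positive or negative) perfect cube.
Check small values of y:
  y = 0: RHS = 17 is not a perfect cube.
  y = 1: RHS = 45 is not a perfect cube.
  y = -1: RHS = -11 is not a perfect cube.
  y = 2: RHS = 241 is not a perfect cube.
  y = -2: RHS = -207 is not a perfect cube.
  y = 3: RHS = 773 is not a perfect cube.
  y = -3: RHS = -739 is not a perfect cube.
Continuing the search up to |y| = 45 finds no solutions either.
No (x, y) in the scanned range satisfies the equation.

No integer solutions with |y| ≤ 45.


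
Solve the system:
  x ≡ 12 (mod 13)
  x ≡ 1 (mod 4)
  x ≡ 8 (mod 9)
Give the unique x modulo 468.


Moduli 13, 4, 9 are pairwise coprime; by CRT there is a unique solution modulo M = 13 · 4 · 9 = 468.
Solve pairwise, accumulating the modulus:
  Start with x ≡ 12 (mod 13).
  Combine with x ≡ 1 (mod 4): since gcd(13, 4) = 1, we get a unique residue mod 52.
    Write x = 12 + 13·t and substitute into x ≡ 1 (mod 4): 13·t ≡ 1 − 12 = -11 (mod 4).
    Reduce coefficients mod 4: 1·t ≡ 1 (mod 4).
    So t ≡ 1 (mod 4).
    Then x = 12 + 13·1 = 25, valid modulo lcm(13, 4) = 52: x ≡ 25 (mod 52).
  Combine with x ≡ 8 (mod 9): since gcd(52, 9) = 1, we get a unique residue mod 468.
    Write x = 25 + 52·t and substitute into x ≡ 8 (mod 9): 52·t ≡ 8 − 25 = -17 (mod 9).
    Reduce coefficients mod 9: 7·t ≡ 1 (mod 9).
    The inverse of 7 mod 9 is 4 (since 7·4 = 28 = 3·9 + 1), so t ≡ 4·1 = 4 ≡ 4 (mod 9).
    Then x = 25 + 52·4 = 233, valid modulo lcm(52, 9) = 468: x ≡ 233 (mod 468).
Verify: 233 mod 13 = 12 ✓, 233 mod 4 = 1 ✓, 233 mod 9 = 8 ✓.

x ≡ 233 (mod 468).


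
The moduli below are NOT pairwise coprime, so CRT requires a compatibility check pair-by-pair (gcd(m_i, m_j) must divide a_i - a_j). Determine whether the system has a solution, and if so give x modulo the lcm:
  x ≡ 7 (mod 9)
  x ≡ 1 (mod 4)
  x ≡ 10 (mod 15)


Moduli 9, 4, 15 are not pairwise coprime, so CRT works modulo lcm(m_i) when all pairwise compatibility conditions hold.
Pairwise compatibility: gcd(m_i, m_j) must divide a_i - a_j for every pair.
Merge one congruence at a time:
  Start: x ≡ 7 (mod 9).
  Combine with x ≡ 1 (mod 4): gcd(9, 4) = 1; 1 - 7 = -6, which IS divisible by 1, so compatible.
    Write x = 7 + 9·t and substitute into x ≡ 1 (mod 4): 9·t ≡ 1 − 7 = -6 (mod 4).
    Reduce coefficients mod 4: 1·t ≡ 2 (mod 4).
    So t ≡ 2 (mod 4).
    Then x = 7 + 9·2 = 25, valid modulo lcm(9, 4) = 36: x ≡ 25 (mod 36).
  Combine with x ≡ 10 (mod 15): gcd(36, 15) = 3; 10 - 25 = -15, which IS divisible by 3, so compatible.
    Write x = 25 + 36·t and substitute into x ≡ 10 (mod 15): 36·t ≡ 10 − 25 = -15 (mod 15).
    Divide the congruence (and modulus) by g = 3: 12·t ≡ -5 (mod 5).
    Reduce coefficients mod 5: 2·t ≡ 0 (mod 5).
    The inverse of 2 mod 5 is 3 (since 2·3 = 6 = 1·5 + 1), so t ≡ 3·0 = 0 ≡ 0 (mod 5).
    Then x = 25 + 36·0 = 25, valid modulo lcm(36, 15) = 180: x ≡ 25 (mod 180).
Verify: 25 mod 9 = 7, 25 mod 4 = 1, 25 mod 15 = 10.

x ≡ 25 (mod 180).


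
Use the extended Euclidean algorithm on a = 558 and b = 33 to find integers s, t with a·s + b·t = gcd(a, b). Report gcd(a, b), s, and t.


Euclidean algorithm on (558, 33) — divide until remainder is 0:
  558 = 16 · 33 + 30
  33 = 1 · 30 + 3
  30 = 10 · 3 + 0
gcd(558, 33) = 3.
Track Bezout coefficients alongside the remainders: start with r₀ = 558 = a·1 + b·0 (s = 1, t = 0) and r₁ = 33 = a·0 + b·1 (s = 0, t = 1); each new remainder r_{k+1} = r_{k-1} − q_k·r_k inherits s_{k+1} = s_{k-1} − q_k·s_k, t_{k+1} = t_{k-1} − q_k·t_k, so r_k = a·s_k + b·t_k at every step:
  q = 16: r = 30, s = 1 − 16·0 = 1, t = 0 − 16·1 = -16  (check: 558·1 + 33·(-16) = 30)
  q = 1: r = 3, s = 0 − 1·1 = -1, t = 1 − 1·(-16) = 17  (check: 558·(-1) + 33·17 = 3)
The row with r = 3 (the gcd) gives the Bezout coefficients s = -1, t = 17.
Result: 558 · (-1) + 33 · (17) = 3.

gcd(558, 33) = 3; s = -1, t = 17 (check: 558·(-1) + 33·17 = 3).


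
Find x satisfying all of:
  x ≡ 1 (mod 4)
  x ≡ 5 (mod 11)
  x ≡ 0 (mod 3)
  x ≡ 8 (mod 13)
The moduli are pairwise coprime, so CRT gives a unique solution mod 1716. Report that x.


Product of moduli M = 4 · 11 · 3 · 13 = 1716.
Merge one congruence at a time:
  Start: x ≡ 1 (mod 4).
  Combine with x ≡ 5 (mod 11); new modulus lcm = 44.
    Write x = 1 + 4·t and substitute into x ≡ 5 (mod 11): 4·t ≡ 5 − 1 = 4 (mod 11).
    The inverse of 4 mod 11 is 3 (since 4·3 = 12 = 1·11 + 1), so t ≡ 3·4 = 12 ≡ 1 (mod 11).
    Then x = 1 + 4·1 = 5, valid modulo lcm(4, 11) = 44: x ≡ 5 (mod 44).
  Combine with x ≡ 0 (mod 3); new modulus lcm = 132.
    Write x = 5 + 44·t and substitute into x ≡ 0 (mod 3): 44·t ≡ 0 − 5 = -5 (mod 3).
    Reduce coefficients mod 3: 2·t ≡ 1 (mod 3).
    The inverse of 2 mod 3 is 2 (since 2·2 = 4 = 1·3 + 1), so t ≡ 2·1 = 2 ≡ 2 (mod 3).
    Then x = 5 + 44·2 = 93, valid modulo lcm(44, 3) = 132: x ≡ 93 (mod 132).
  Combine with x ≡ 8 (mod 13); new modulus lcm = 1716.
    Write x = 93 + 132·t and substitute into x ≡ 8 (mod 13): 132·t ≡ 8 − 93 = -85 (mod 13).
    Reduce coefficients mod 13: 2·t ≡ 6 (mod 13).
    The inverse of 2 mod 13 is 7 (since 2·7 = 14 = 1·13 + 1), so t ≡ 7·6 = 42 ≡ 3 (mod 13).
    Then x = 93 + 132·3 = 489, valid modulo lcm(132, 13) = 1716: x ≡ 489 (mod 1716).
Verify against each original: 489 mod 4 = 1, 489 mod 11 = 5, 489 mod 3 = 0, 489 mod 13 = 8.

x ≡ 489 (mod 1716).


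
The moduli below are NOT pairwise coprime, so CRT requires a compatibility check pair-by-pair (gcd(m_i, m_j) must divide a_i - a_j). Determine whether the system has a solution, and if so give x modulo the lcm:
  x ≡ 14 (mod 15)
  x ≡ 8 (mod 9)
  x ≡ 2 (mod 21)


Moduli 15, 9, 21 are not pairwise coprime, so CRT works modulo lcm(m_i) when all pairwise compatibility conditions hold.
Pairwise compatibility: gcd(m_i, m_j) must divide a_i - a_j for every pair.
Merge one congruence at a time:
  Start: x ≡ 14 (mod 15).
  Combine with x ≡ 8 (mod 9): gcd(15, 9) = 3; 8 - 14 = -6, which IS divisible by 3, so compatible.
    Write x = 14 + 15·t and substitute into x ≡ 8 (mod 9): 15·t ≡ 8 − 14 = -6 (mod 9).
    Divide the congruence (and modulus) by g = 3: 5·t ≡ -2 (mod 3).
    Reduce coefficients mod 3: 2·t ≡ 1 (mod 3).
    The inverse of 2 mod 3 is 2 (since 2·2 = 4 = 1·3 + 1), so t ≡ 2·1 = 2 ≡ 2 (mod 3).
    Then x = 14 + 15·2 = 44, valid modulo lcm(15, 9) = 45: x ≡ 44 (mod 45).
  Combine with x ≡ 2 (mod 21): gcd(45, 21) = 3; 2 - 44 = -42, which IS divisible by 3, so compatible.
    Write x = 44 + 45·t and substitute into x ≡ 2 (mod 21): 45·t ≡ 2 − 44 = -42 (mod 21).
    Divide the congruence (and modulus) by g = 3: 15·t ≡ -14 (mod 7).
    Reduce coefficients mod 7: 1·t ≡ 0 (mod 7).
    So t ≡ 0 (mod 7).
    Then x = 44 + 45·0 = 44, valid modulo lcm(45, 21) = 315: x ≡ 44 (mod 315).
Verify: 44 mod 15 = 14, 44 mod 9 = 8, 44 mod 21 = 2.

x ≡ 44 (mod 315).


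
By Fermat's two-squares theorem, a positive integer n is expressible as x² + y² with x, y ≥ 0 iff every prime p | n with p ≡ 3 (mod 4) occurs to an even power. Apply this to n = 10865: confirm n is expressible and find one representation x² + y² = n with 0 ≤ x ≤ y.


Step 1: Factor n = 10865 = 5 · 41 · 53.
Step 2: Check the mod-4 condition on each prime factor: 5 ≡ 1 (mod 4), exponent 1; 41 ≡ 1 (mod 4), exponent 1; 53 ≡ 1 (mod 4), exponent 1.
All primes ≡ 3 (mod 4) appear to even exponent (or don't appear), so by the two-squares theorem n IS expressible as a sum of two squares.
Step 3: Build a representation. Here n = 5 · 41 · 53 is a product of primes ≡ 1 (mod 4). Each prime p ≡ 1 (mod 4) is itself a sum of two squares; find a² by testing p − a² for a perfect square:
  5: 5 − 1² = 4 = 2² ⇒ 5 = 1² + 2².
  41: 41 − 1² = 40, 41 − 2² = 37, 41 − 3² = 32, 41 − 4² = 25 = 5² ⇒ 41 = 4² + 5².
  53: 53 − 1² = 52, 53 − 2² = 49 = 7² ⇒ 53 = 2² + 7².
  Combine using the Brahmagupta–Fibonacci identity (a² + b²)(c² + d²) = (ac − bd)² + (ad + bc)² = (ac + bd)² + (ad − bc)²:
  5 · 41 = 205: from (1² + 2²)(4² + 5²), take (1·4 − 2·5, 1·5 + 2·4) = (4 − 10, 5 + 8) = (-6, 13); dropping signs (only squares matter) gives (6, 13); check 6² + 13² = 36 + 169 = 205 ✓.
  205 · 53 = 10865: from (6² + 13²)(2² + 7²), take (6·2 − 13·7, 6·7 + 13·2) = (12 − 91, 42 + 26) = (-79, 68); dropping signs (only squares matter) gives (79, 68); check 79² + 68² = 6241 + 4624 = 10865 ✓.
Step 4: Order so x ≤ y and verify: 68² + 79² = 4624 + 6241 = 10865 = n. ✓

n = 10865 = 68² + 79² (one valid representation with x ≤ y).


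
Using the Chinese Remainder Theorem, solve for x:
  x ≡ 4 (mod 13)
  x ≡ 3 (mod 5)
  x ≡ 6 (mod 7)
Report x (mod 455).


Moduli 13, 5, 7 are pairwise coprime; by CRT there is a unique solution modulo M = 13 · 5 · 7 = 455.
Solve pairwise, accumulating the modulus:
  Start with x ≡ 4 (mod 13).
  Combine with x ≡ 3 (mod 5): since gcd(13, 5) = 1, we get a unique residue mod 65.
    Write x = 4 + 13·t and substitute into x ≡ 3 (mod 5): 13·t ≡ 3 − 4 = -1 (mod 5).
    Reduce coefficients mod 5: 3·t ≡ 4 (mod 5).
    The inverse of 3 mod 5 is 2 (since 3·2 = 6 = 1·5 + 1), so t ≡ 2·4 = 8 ≡ 3 (mod 5).
    Then x = 4 + 13·3 = 43, valid modulo lcm(13, 5) = 65: x ≡ 43 (mod 65).
  Combine with x ≡ 6 (mod 7): since gcd(65, 7) = 1, we get a unique residue mod 455.
    Write x = 43 + 65·t and substitute into x ≡ 6 (mod 7): 65·t ≡ 6 − 43 = -37 (mod 7).
    Reduce coefficients mod 7: 2·t ≡ 5 (mod 7).
    The inverse of 2 mod 7 is 4 (since 2·4 = 8 = 1·7 + 1), so t ≡ 4·5 = 20 ≡ 6 (mod 7).
    Then x = 43 + 65·6 = 433, valid modulo lcm(65, 7) = 455: x ≡ 433 (mod 455).
Verify: 433 mod 13 = 4 ✓, 433 mod 5 = 3 ✓, 433 mod 7 = 6 ✓.

x ≡ 433 (mod 455).


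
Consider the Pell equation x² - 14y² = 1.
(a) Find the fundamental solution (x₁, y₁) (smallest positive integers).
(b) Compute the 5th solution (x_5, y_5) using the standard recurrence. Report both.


Step 1: Find the fundamental solution (x₁, y₁) of x² - 14y² = 1.
  Expand √14 as a continued fraction. a₀ = ⌊√14⌋ = 3; iterate m_{k+1} = d_k·a_k − m_k, d_{k+1} = (14 − m_{k+1}²)/d_k, a_{k+1} = ⌊(a₀ + m_{k+1})/d_{k+1}⌋ (starting m₀ = 0, d₀ = 1), with convergents p_k = a_k·p_{k-1} + p_{k-2}, q_k = a_k·q_{k-1} + q_{k-2} (p₋₁ = 1, q₋₁ = 0):
  k = 0: a₀ = 3; p₀/q₀ = 3/1; p₀² − 14·q₀² = 9 − 14 = -5.
  k = 1: m = 3, d = 5, a = ⌊(3 + 3)/5⌋ = 1; p/q = (1·3 + 1)/(1·1 + 0) = 4/1; p² − 14·q² = 16 − 14 = 2.
  k = 2: m = 2, d = 2, a = ⌊(3 + 2)/2⌋ = 2; p/q = (2·4 + 3)/(2·1 + 1) = 11/3; p² − 14·q² = 121 − 126 = -5.
  k = 3: m = 2, d = 5, a = ⌊(3 + 2)/5⌋ = 1; p/q = (1·11 + 4)/(1·3 + 1) = 15/4; p² − 14·q² = 225 − 224 = 1.
  The first convergent with p² − 14·q² = 1 gives the fundamental solution (x₁, y₁) = (15, 4).
Step 2: Apply the recurrence (x_{n+1}, y_{n+1}) = (x₁x_n + 14y₁y_n, x₁y_n + y₁x_n) repeatedly.
  From (x_1, y_1) = (15, 4): x_2 = 15·15 + 14·4·4 = 449; y_2 = 15·4 + 4·15 = 120.
  From (x_2, y_2) = (449, 120): x_3 = 15·449 + 14·4·120 = 13455; y_3 = 15·120 + 4·449 = 3596.
  From (x_3, y_3) = (13455, 3596): x_4 = 15·13455 + 14·4·3596 = 403201; y_4 = 15·3596 + 4·13455 = 107760.
  From (x_4, y_4) = (403201, 107760): x_5 = 15·403201 + 14·4·107760 = 12082575; y_5 = 15·107760 + 4·403201 = 3229204.
Step 3: Verify x_5² - 14·y_5² = 145988618630625 - 145988618630624 = 1 (should be 1). ✓

(x_1, y_1) = (15, 4); (x_5, y_5) = (12082575, 3229204).


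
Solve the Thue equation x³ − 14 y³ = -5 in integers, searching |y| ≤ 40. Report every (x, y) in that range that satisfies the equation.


The equation is x³ - 14y³ = -5. For fixed y, x³ = 14·y³ − 5, so a solution requires the RHS to be a perfect cube.
Strategy: iterate y from -40 to 40, compute RHS = 14·y³ − 5, and check whether it is a (positive or negative) perfect cube.
Check small values of y:
  y = 0: RHS = -5 is not a perfect cube.
  y = 1: RHS = 9 is not a perfect cube.
  y = -1: RHS = -19 is not a perfect cube.
  y = 2: RHS = 107 is not a perfect cube.
  y = -2: RHS = -117 is not a perfect cube.
  y = 3: RHS = 373 is not a perfect cube.
  y = -3: RHS = -383 is not a perfect cube.
Continuing the search up to |y| = 40 finds no solutions either.
No (x, y) in the scanned range satisfies the equation.

No integer solutions with |y| ≤ 40.
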